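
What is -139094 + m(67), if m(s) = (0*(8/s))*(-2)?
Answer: -139094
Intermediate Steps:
m(s) = 0 (m(s) = 0*(-2) = 0)
-139094 + m(67) = -139094 + 0 = -139094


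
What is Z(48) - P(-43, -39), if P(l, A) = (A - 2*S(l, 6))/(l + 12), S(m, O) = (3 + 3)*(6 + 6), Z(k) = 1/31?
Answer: -182/31 ≈ -5.8710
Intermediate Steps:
Z(k) = 1/31
S(m, O) = 72 (S(m, O) = 6*12 = 72)
P(l, A) = (-144 + A)/(12 + l) (P(l, A) = (A - 2*72)/(l + 12) = (A - 144)/(12 + l) = (-144 + A)/(12 + l))
Z(48) - P(-43, -39) = 1/31 - (-144 - 39)/(12 - 43) = 1/31 - (-183)/(-31) = 1/31 - (-1)*(-183)/31 = 1/31 - 1*183/31 = 1/31 - 183/31 = -182/31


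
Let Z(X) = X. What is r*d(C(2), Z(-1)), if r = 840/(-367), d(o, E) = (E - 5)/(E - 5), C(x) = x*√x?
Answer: -840/367 ≈ -2.2888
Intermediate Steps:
C(x) = x^(3/2)
d(o, E) = 1 (d(o, E) = (-5 + E)/(-5 + E) = 1)
r = -840/367 (r = 840*(-1/367) = -840/367 ≈ -2.2888)
r*d(C(2), Z(-1)) = -840/367*1 = -840/367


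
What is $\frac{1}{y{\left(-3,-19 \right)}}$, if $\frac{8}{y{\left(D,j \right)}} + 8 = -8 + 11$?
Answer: $- \frac{5}{8} \approx -0.625$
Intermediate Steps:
$y{\left(D,j \right)} = - \frac{8}{5}$ ($y{\left(D,j \right)} = \frac{8}{-8 + \left(-8 + 11\right)} = \frac{8}{-8 + 3} = \frac{8}{-5} = 8 \left(- \frac{1}{5}\right) = - \frac{8}{5}$)
$\frac{1}{y{\left(-3,-19 \right)}} = \frac{1}{- \frac{8}{5}} = - \frac{5}{8}$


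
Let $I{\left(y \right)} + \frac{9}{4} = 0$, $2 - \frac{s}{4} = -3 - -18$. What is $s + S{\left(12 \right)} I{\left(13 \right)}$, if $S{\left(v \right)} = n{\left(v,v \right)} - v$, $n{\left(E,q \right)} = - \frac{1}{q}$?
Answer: $- \frac{397}{16} \approx -24.813$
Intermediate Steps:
$s = -52$ ($s = 8 - 4 \left(-3 - -18\right) = 8 - 4 \left(-3 + 18\right) = 8 - 60 = -52$)
$S{\left(v \right)} = - v - \frac{1}{v}$ ($S{\left(v \right)} = - \frac{1}{v} - v = - v - \frac{1}{v}$)
$I{\left(y \right)} = - \frac{9}{4}$ ($I{\left(y \right)} = - \frac{9}{4} + 0 = - \frac{9}{4}$)
$s + S{\left(12 \right)} I{\left(13 \right)} = -52 + \left(\left(-1\right) 12 - \frac{1}{12}\right) \left(- \frac{9}{4}\right) = -52 + \left(-12 - \frac{1}{12}\right) \left(- \frac{9}{4}\right) = -52 - - \frac{435}{16} = -52 + \frac{435}{16} = - \frac{397}{16}$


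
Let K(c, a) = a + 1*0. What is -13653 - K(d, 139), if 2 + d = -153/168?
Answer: -13792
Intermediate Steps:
d = -163/56 (d = -2 - 153/168 = -2 - 153*1/168 = -2 - 51/56 = -163/56 ≈ -2.9107)
K(c, a) = a (K(c, a) = a + 0 = a)
-13653 - K(d, 139) = -13653 - 1*139 = -13653 - 139 = -13792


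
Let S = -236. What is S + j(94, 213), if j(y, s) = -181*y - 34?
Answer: -17284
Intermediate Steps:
j(y, s) = -34 - 181*y
S + j(94, 213) = -236 + (-34 - 181*94) = -236 + (-34 - 17014) = -236 - 17048 = -17284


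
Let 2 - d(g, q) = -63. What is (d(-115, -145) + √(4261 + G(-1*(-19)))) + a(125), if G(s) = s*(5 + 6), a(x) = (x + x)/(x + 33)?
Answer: 5260/79 + √4470 ≈ 133.44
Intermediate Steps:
d(g, q) = 65 (d(g, q) = 2 - 1*(-63) = 2 + 63 = 65)
a(x) = 2*x/(33 + x) (a(x) = (2*x)/(33 + x) = 2*x/(33 + x))
G(s) = 11*s (G(s) = s*11 = 11*s)
(d(-115, -145) + √(4261 + G(-1*(-19)))) + a(125) = (65 + √(4261 + 11*(-1*(-19)))) + 2*125/(33 + 125) = (65 + √(4261 + 11*19)) + 2*125/158 = (65 + √(4261 + 209)) + 2*125*(1/158) = (65 + √4470) + 125/79 = 5260/79 + √4470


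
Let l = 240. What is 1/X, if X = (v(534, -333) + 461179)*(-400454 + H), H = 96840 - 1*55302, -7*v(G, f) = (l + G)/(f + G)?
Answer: -469/77630908200788 ≈ -6.0414e-12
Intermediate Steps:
v(G, f) = -(240 + G)/(7*(G + f)) (v(G, f) = -(240 + G)/(7*(f + G)) = -(240 + G)/(7*(G + f)))
H = 41538 (H = 96840 - 55302 = 41538)
X = -77630908200788/469 (X = ((-240 - 1*534)/(7*(534 - 333)) + 461179)*(-400454 + 41538) = ((1/7)*(-240 - 534)/201 + 461179)*(-358916) = ((1/7)*(1/201)*(-774) + 461179)*(-358916) = (-258/469 + 461179)*(-358916) = (216292693/469)*(-358916) = -77630908200788/469 ≈ -1.6552e+11)
1/X = 1/(-77630908200788/469) = -469/77630908200788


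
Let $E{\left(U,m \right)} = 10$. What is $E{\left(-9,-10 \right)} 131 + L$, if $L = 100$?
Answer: $1410$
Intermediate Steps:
$E{\left(-9,-10 \right)} 131 + L = 10 \cdot 131 + 100 = 1310 + 100 = 1410$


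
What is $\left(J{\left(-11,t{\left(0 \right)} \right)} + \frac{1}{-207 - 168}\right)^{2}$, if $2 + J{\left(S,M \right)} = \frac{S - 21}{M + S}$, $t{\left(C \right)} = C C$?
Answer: $\frac{13980121}{17015625} \approx 0.8216$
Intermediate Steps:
$t{\left(C \right)} = C^{2}$
$J{\left(S,M \right)} = -2 + \frac{-21 + S}{M + S}$ ($J{\left(S,M \right)} = -2 + \frac{S - 21}{M + S} = -2 + \frac{-21 + S}{M + S}$)
$\left(J{\left(-11,t{\left(0 \right)} \right)} + \frac{1}{-207 - 168}\right)^{2} = \left(\frac{-21 - -11 - 2 \cdot 0^{2}}{0^{2} - 11} + \frac{1}{-207 - 168}\right)^{2} = \left(\frac{-21 + 11 - 0}{0 - 11} + \frac{1}{-375}\right)^{2} = \left(\frac{-21 + 11 + 0}{-11} - \frac{1}{375}\right)^{2} = \left(\left(- \frac{1}{11}\right) \left(-10\right) - \frac{1}{375}\right)^{2} = \left(\frac{10}{11} - \frac{1}{375}\right)^{2} = \left(\frac{3739}{4125}\right)^{2} = \frac{13980121}{17015625}$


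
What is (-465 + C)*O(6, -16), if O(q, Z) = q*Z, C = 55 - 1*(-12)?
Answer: 38208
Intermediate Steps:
C = 67 (C = 55 + 12 = 67)
O(q, Z) = Z*q
(-465 + C)*O(6, -16) = (-465 + 67)*(-16*6) = -398*(-96) = 38208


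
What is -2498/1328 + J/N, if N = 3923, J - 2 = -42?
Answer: -4926387/2604872 ≈ -1.8912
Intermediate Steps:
J = -40 (J = 2 - 42 = -40)
-2498/1328 + J/N = -2498/1328 - 40/3923 = -2498*1/1328 - 40*1/3923 = -1249/664 - 40/3923 = -4926387/2604872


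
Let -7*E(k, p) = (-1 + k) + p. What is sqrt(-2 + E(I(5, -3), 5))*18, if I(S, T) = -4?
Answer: 18*I*sqrt(2) ≈ 25.456*I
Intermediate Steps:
E(k, p) = 1/7 - k/7 - p/7 (E(k, p) = -((-1 + k) + p)/7 = -(-1 + k + p)/7 = 1/7 - k/7 - p/7)
sqrt(-2 + E(I(5, -3), 5))*18 = sqrt(-2 + (1/7 - 1/7*(-4) - 1/7*5))*18 = sqrt(-2 + (1/7 + 4/7 - 5/7))*18 = sqrt(-2 + 0)*18 = sqrt(-2)*18 = (I*sqrt(2))*18 = 18*I*sqrt(2)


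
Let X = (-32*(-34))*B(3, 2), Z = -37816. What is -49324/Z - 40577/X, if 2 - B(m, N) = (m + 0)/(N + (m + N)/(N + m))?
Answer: -185099415/5142976 ≈ -35.991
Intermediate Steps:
B(m, N) = 2 - m/(1 + N) (B(m, N) = 2 - (m + 0)/(N + (m + N)/(N + m)) = 2 - m/(N + (N + m)/(N + m)) = 2 - m/(N + 1) = 2 - m/(1 + N))
X = 1088 (X = (-32*(-34))*((2 - 1*3 + 2*2)/(1 + 2)) = 1088*((2 - 3 + 4)/3) = 1088*((⅓)*3) = 1088*1 = 1088)
-49324/Z - 40577/X = -49324/(-37816) - 40577/1088 = -49324*(-1/37816) - 40577*1/1088 = 12331/9454 - 40577/1088 = -185099415/5142976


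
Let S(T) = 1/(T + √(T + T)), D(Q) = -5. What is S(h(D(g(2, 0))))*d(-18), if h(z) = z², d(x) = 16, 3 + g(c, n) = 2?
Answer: 16/23 - 16*√2/115 ≈ 0.49889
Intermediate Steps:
g(c, n) = -1 (g(c, n) = -3 + 2 = -1)
S(T) = 1/(T + √2*√T) (S(T) = 1/(T + √(2*T)) = 1/(T + √2*√T))
S(h(D(g(2, 0))))*d(-18) = 16/((-5)² + √2*√((-5)²)) = 16/(25 + √2*√25) = 16/(25 + √2*5) = 16/(25 + 5*√2)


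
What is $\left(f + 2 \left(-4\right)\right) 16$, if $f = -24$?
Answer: $-512$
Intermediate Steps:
$\left(f + 2 \left(-4\right)\right) 16 = \left(-24 + 2 \left(-4\right)\right) 16 = \left(-24 - 8\right) 16 = \left(-32\right) 16 = -512$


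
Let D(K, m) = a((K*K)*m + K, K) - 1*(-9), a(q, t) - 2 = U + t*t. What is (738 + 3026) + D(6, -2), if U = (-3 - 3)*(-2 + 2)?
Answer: 3811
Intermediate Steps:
U = 0 (U = -6*0 = 0)
a(q, t) = 2 + t² (a(q, t) = 2 + (0 + t*t) = 2 + (0 + t²) = 2 + t²)
D(K, m) = 11 + K² (D(K, m) = (2 + K²) - 1*(-9) = (2 + K²) + 9 = 11 + K²)
(738 + 3026) + D(6, -2) = (738 + 3026) + (11 + 6²) = 3764 + (11 + 36) = 3764 + 47 = 3811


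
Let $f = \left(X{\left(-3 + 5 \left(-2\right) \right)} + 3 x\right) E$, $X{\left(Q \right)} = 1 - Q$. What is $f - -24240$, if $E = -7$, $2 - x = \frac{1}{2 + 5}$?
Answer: $24103$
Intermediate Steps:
$x = \frac{13}{7}$ ($x = 2 - \frac{1}{2 + 5} = 2 - \frac{1}{7} = \frac{13}{7} \approx 1.8571$)
$f = -137$ ($f = \left(\left(1 - \left(-3 + 5 \left(-2\right)\right)\right) + 3 \cdot \frac{13}{7}\right) \left(-7\right) = \left(\left(1 - \left(-3 - 10\right)\right) + \frac{39}{7}\right) \left(-7\right) = \left(\left(1 - -13\right) + \frac{39}{7}\right) \left(-7\right) = \left(\left(1 + 13\right) + \frac{39}{7}\right) \left(-7\right) = \left(14 + \frac{39}{7}\right) \left(-7\right) = \frac{137}{7} \left(-7\right) = -137$)
$f - -24240 = -137 - -24240 = -137 + 24240 = 24103$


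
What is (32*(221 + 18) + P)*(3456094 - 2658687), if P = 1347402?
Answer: 1080526355350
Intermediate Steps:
(32*(221 + 18) + P)*(3456094 - 2658687) = (32*(221 + 18) + 1347402)*(3456094 - 2658687) = (32*239 + 1347402)*797407 = (7648 + 1347402)*797407 = 1355050*797407 = 1080526355350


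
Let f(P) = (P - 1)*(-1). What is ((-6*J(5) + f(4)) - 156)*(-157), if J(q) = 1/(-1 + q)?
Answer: 50397/2 ≈ 25199.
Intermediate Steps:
f(P) = 1 - P (f(P) = (-1 + P)*(-1) = 1 - P)
((-6*J(5) + f(4)) - 156)*(-157) = ((-6/(-1 + 5) + (1 - 1*4)) - 156)*(-157) = ((-6/4 + (1 - 4)) - 156)*(-157) = ((-6*1/4 - 3) - 156)*(-157) = ((-3/2 - 3) - 156)*(-157) = (-9/2 - 156)*(-157) = -321/2*(-157) = 50397/2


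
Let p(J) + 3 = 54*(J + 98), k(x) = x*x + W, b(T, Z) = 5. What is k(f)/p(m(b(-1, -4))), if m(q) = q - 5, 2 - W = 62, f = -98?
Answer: 9544/5289 ≈ 1.8045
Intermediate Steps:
W = -60 (W = 2 - 1*62 = 2 - 62 = -60)
k(x) = -60 + x**2 (k(x) = x*x - 60 = x**2 - 60 = -60 + x**2)
m(q) = -5 + q
p(J) = 5289 + 54*J (p(J) = -3 + 54*(J + 98) = -3 + 54*(98 + J) = -3 + (5292 + 54*J) = 5289 + 54*J)
k(f)/p(m(b(-1, -4))) = (-60 + (-98)**2)/(5289 + 54*(-5 + 5)) = (-60 + 9604)/(5289 + 54*0) = 9544/(5289 + 0) = 9544/5289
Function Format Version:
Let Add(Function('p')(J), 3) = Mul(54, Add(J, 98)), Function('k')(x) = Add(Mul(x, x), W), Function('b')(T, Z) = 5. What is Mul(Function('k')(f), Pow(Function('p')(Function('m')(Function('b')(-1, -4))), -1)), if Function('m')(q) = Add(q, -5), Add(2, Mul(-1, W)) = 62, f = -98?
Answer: Rational(9544, 5289) ≈ 1.8045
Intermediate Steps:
W = -60 (W = Add(2, Mul(-1, 62)) = Add(2, -62) = -60)
Function('k')(x) = Add(-60, Pow(x, 2)) (Function('k')(x) = Add(Mul(x, x), -60) = Add(Pow(x, 2), -60) = Add(-60, Pow(x, 2)))
Function('m')(q) = Add(-5, q)
Function('p')(J) = Add(5289, Mul(54, J)) (Function('p')(J) = Add(-3, Mul(54, Add(J, 98))) = Add(-3, Mul(54, Add(98, J))) = Add(-3, Add(5292, Mul(54, J))) = Add(5289, Mul(54, J)))
Mul(Function('k')(f), Pow(Function('p')(Function('m')(Function('b')(-1, -4))), -1)) = Mul(Add(-60, Pow(-98, 2)), Pow(Add(5289, Mul(54, Add(-5, 5))), -1)) = Mul(Add(-60, 9604), Pow(Add(5289, Mul(54, 0)), -1)) = Mul(9544, Pow(Add(5289, 0), -1)) = Mul(9544, Pow(5289, -1)) = Mul(9544, Rational(1, 5289)) = Rational(9544, 5289)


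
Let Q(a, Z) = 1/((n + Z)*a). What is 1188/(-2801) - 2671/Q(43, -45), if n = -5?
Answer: 16085161462/2801 ≈ 5.7426e+6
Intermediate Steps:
Q(a, Z) = 1/(a*(-5 + Z)) (Q(a, Z) = 1/((-5 + Z)*a) = 1/(a*(-5 + Z)))
1188/(-2801) - 2671/Q(43, -45) = 1188/(-2801) - 2671/(1/(43*(-5 - 45))) = 1188*(-1/2801) - 2671/((1/43)/(-50)) = -1188/2801 - 2671/((1/43)*(-1/50)) = -1188/2801 - 2671/(-1/2150) = -1188/2801 - 2671*(-2150) = -1188/2801 + 5742650 = 16085161462/2801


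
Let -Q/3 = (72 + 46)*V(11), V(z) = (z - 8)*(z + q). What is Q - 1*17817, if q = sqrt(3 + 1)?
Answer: -31623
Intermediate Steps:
q = 2 (q = sqrt(4) = 2)
V(z) = (-8 + z)*(2 + z) (V(z) = (z - 8)*(z + 2) = (-8 + z)*(2 + z))
Q = -13806 (Q = -3*(72 + 46)*(-16 + 11**2 - 6*11) = -354*(-16 + 121 - 66) = -354*39 = -3*4602 = -13806)
Q - 1*17817 = -13806 - 1*17817 = -13806 - 17817 = -31623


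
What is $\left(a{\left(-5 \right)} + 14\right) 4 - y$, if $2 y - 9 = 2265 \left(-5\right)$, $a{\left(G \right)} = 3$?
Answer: $5726$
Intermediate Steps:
$y = -5658$ ($y = \frac{9}{2} + \frac{2265 \left(-5\right)}{2} = \frac{9}{2} + \frac{1}{2} \left(-11325\right) = \frac{9}{2} - \frac{11325}{2} = -5658$)
$\left(a{\left(-5 \right)} + 14\right) 4 - y = \left(3 + 14\right) 4 - -5658 = 17 \cdot 4 + 5658 = 68 + 5658 = 5726$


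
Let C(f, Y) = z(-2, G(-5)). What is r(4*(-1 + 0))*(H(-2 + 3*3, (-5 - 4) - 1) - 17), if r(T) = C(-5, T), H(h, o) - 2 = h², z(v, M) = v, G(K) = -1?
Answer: -68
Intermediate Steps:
C(f, Y) = -2
H(h, o) = 2 + h²
r(T) = -2
r(4*(-1 + 0))*(H(-2 + 3*3, (-5 - 4) - 1) - 17) = -2*((2 + (-2 + 3*3)²) - 17) = -2*((2 + (-2 + 9)²) - 17) = -2*((2 + 7²) - 17) = -2*((2 + 49) - 17) = -2*(51 - 17) = -2*34 = -68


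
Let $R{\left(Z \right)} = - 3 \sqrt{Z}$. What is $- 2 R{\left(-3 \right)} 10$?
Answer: $60 i \sqrt{3} \approx 103.92 i$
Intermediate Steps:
$- 2 R{\left(-3 \right)} 10 = - 2 \left(- 3 \sqrt{-3}\right) 10 = - 2 \left(- 3 i \sqrt{3}\right) 10 = 6 i \sqrt{3} \cdot 10 = 60 i \sqrt{3}$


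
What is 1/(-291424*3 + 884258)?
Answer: 1/9986 ≈ 0.00010014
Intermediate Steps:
1/(-291424*3 + 884258) = 1/(-874272 + 884258) = 1/9986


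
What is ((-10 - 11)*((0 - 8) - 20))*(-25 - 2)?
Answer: -15876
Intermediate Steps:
((-10 - 11)*((0 - 8) - 20))*(-25 - 2) = -21*(-8 - 20)*(-27) = -21*(-28)*(-27) = 588*(-27) = -15876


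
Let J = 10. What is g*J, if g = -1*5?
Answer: -50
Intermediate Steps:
g = -5
g*J = -5*10 = -50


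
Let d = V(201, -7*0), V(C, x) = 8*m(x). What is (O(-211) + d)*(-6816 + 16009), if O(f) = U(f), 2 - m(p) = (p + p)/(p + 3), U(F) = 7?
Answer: 211439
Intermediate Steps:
m(p) = 2 - 2*p/(3 + p) (m(p) = 2 - (p + p)/(p + 3) = 2 - 2*p/(3 + p))
O(f) = 7
V(C, x) = 48/(3 + x) (V(C, x) = 8*(6/(3 + x)) = 48/(3 + x))
d = 16 (d = 48/(3 - 7*0) = 48/(3 + 0) = 48/3 = 48*(⅓) = 16)
(O(-211) + d)*(-6816 + 16009) = (7 + 16)*(-6816 + 16009) = 23*9193 = 211439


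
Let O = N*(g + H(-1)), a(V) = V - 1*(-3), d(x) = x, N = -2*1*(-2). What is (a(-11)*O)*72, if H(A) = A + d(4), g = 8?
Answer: -25344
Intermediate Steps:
N = 4 (N = -2*(-2) = 4)
a(V) = 3 + V (a(V) = V + 3 = 3 + V)
H(A) = 4 + A (H(A) = A + 4 = 4 + A)
O = 44 (O = 4*(8 + (4 - 1)) = 4*(8 + 3) = 4*11 = 44)
(a(-11)*O)*72 = ((3 - 11)*44)*72 = -8*44*72 = -352*72 = -25344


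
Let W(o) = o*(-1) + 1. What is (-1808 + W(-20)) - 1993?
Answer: -3780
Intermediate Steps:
W(o) = 1 - o (W(o) = -o + 1 = 1 - o)
(-1808 + W(-20)) - 1993 = (-1808 + (1 - 1*(-20))) - 1993 = (-1808 + (1 + 20)) - 1993 = (-1808 + 21) - 1993 = -1787 - 1993 = -3780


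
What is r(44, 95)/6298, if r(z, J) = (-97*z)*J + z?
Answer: -202708/3149 ≈ -64.372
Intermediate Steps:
r(z, J) = z - 97*J*z (r(z, J) = -97*J*z + z = z - 97*J*z)
r(44, 95)/6298 = (44*(1 - 97*95))/6298 = (44*(1 - 9215))*(1/6298) = (44*(-9214))*(1/6298) = -405416*1/6298 = -202708/3149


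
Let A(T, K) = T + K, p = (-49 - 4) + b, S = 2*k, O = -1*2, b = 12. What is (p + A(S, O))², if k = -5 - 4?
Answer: 3721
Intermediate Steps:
k = -9
O = -2
S = -18 (S = 2*(-9) = -18)
p = -41 (p = (-49 - 4) + 12 = -53 + 12 = -41)
A(T, K) = K + T
(p + A(S, O))² = (-41 + (-2 - 18))² = (-41 - 20)² = (-61)² = 3721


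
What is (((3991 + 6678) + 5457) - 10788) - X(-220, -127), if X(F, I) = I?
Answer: 5465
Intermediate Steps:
(((3991 + 6678) + 5457) - 10788) - X(-220, -127) = (((3991 + 6678) + 5457) - 10788) - 1*(-127) = ((10669 + 5457) - 10788) + 127 = (16126 - 10788) + 127 = 5338 + 127 = 5465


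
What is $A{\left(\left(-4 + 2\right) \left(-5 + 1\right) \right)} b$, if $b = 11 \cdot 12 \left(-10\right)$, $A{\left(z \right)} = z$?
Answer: $-10560$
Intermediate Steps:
$b = -1320$ ($b = 132 \left(-10\right) = -1320$)
$A{\left(\left(-4 + 2\right) \left(-5 + 1\right) \right)} b = \left(-4 + 2\right) \left(-5 + 1\right) \left(-1320\right) = \left(-2\right) \left(-4\right) \left(-1320\right) = 8 \left(-1320\right) = -10560$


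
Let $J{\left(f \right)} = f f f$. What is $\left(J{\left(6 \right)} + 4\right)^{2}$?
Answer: $48400$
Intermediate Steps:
$J{\left(f \right)} = f^{3}$ ($J{\left(f \right)} = f^{2} f = f^{3}$)
$\left(J{\left(6 \right)} + 4\right)^{2} = \left(6^{3} + 4\right)^{2} = \left(216 + 4\right)^{2} = 220^{2} = 48400$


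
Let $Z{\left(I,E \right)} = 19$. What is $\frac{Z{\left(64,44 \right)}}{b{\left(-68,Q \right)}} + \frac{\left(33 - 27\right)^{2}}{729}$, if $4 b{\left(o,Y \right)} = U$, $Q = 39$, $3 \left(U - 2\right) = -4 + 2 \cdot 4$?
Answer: $\frac{9254}{405} \approx 22.849$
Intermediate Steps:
$U = \frac{10}{3}$ ($U = 2 + \frac{-4 + 2 \cdot 4}{3} = 2 + \frac{-4 + 8}{3} = 2 + \frac{1}{3} \cdot 4 = 2 + \frac{4}{3} = \frac{10}{3} \approx 3.3333$)
$b{\left(o,Y \right)} = \frac{5}{6}$ ($b{\left(o,Y \right)} = \frac{1}{4} \cdot \frac{10}{3} = \frac{5}{6}$)
$\frac{Z{\left(64,44 \right)}}{b{\left(-68,Q \right)}} + \frac{\left(33 - 27\right)^{2}}{729} = \frac{19}{\frac{5}{6}} + \frac{\left(33 - 27\right)^{2}}{729} = 19 \cdot \frac{6}{5} + 6^{2} \cdot \frac{1}{729} = \frac{114}{5} + 36 \cdot \frac{1}{729} = \frac{114}{5} + \frac{4}{81} = \frac{9254}{405}$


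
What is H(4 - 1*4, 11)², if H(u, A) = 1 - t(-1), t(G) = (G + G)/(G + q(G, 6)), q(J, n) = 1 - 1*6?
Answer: 4/9 ≈ 0.44444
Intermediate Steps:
q(J, n) = -5 (q(J, n) = 1 - 6 = -5)
t(G) = 2*G/(-5 + G) (t(G) = (G + G)/(G - 5) = (2*G)/(-5 + G) = 2*G/(-5 + G))
H(u, A) = ⅔ (H(u, A) = 1 - 2*(-1)/(-5 - 1) = 1 - 2*(-1)/(-6) = 1 - 2*(-1)*(-1)/6 = 1 - 1*⅓ = 1 - ⅓ = ⅔)
H(4 - 1*4, 11)² = (⅔)² = 4/9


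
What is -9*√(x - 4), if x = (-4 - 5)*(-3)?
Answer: -9*√23 ≈ -43.162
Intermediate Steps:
x = 27 (x = -9*(-3) = 27)
-9*√(x - 4) = -9*√(27 - 4) = -9*√23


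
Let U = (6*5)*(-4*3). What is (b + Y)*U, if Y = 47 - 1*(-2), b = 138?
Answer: -67320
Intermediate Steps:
Y = 49 (Y = 47 + 2 = 49)
U = -360 (U = 30*(-12) = -360)
(b + Y)*U = (138 + 49)*(-360) = 187*(-360) = -67320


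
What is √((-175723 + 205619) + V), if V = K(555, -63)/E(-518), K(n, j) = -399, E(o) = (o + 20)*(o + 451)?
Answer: √3698100356838/11122 ≈ 172.90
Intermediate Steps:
E(o) = (20 + o)*(451 + o)
V = -133/11122 (V = -399/(9020 + (-518)² + 471*(-518)) = -399/(9020 + 268324 - 243978) = -399/33366 = -399*1/33366 = -133/11122 ≈ -0.011958)
√((-175723 + 205619) + V) = √((-175723 + 205619) - 133/11122) = √(29896 - 133/11122) = √(332503179/11122) = √3698100356838/11122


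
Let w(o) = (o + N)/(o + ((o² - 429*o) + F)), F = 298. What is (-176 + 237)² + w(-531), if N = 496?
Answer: 1895949932/509527 ≈ 3721.0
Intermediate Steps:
w(o) = (496 + o)/(298 + o² - 428*o) (w(o) = (o + 496)/(o + ((o² - 429*o) + 298)) = (496 + o)/(o + (298 + o² - 429*o)) = (496 + o)/(298 + o² - 428*o))
(-176 + 237)² + w(-531) = (-176 + 237)² + (496 - 531)/(298 + (-531)² - 428*(-531)) = 61² - 35/(298 + 281961 + 227268) = 3721 - 35/509527 = 1895949932/509527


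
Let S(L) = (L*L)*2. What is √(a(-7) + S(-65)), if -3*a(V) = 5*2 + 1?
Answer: √76017/3 ≈ 91.904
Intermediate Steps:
a(V) = -11/3 (a(V) = -(5*2 + 1)/3 = -(10 + 1)/3 = -⅓*11 = -11/3)
S(L) = 2*L² (S(L) = L²*2 = 2*L²)
√(a(-7) + S(-65)) = √(-11/3 + 2*(-65)²) = √(-11/3 + 2*4225) = √(-11/3 + 8450) = √(25339/3) = √76017/3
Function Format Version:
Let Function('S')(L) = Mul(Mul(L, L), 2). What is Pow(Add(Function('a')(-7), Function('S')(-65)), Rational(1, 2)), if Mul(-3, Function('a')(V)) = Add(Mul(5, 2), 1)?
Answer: Mul(Rational(1, 3), Pow(76017, Rational(1, 2))) ≈ 91.904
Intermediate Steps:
Function('a')(V) = Rational(-11, 3) (Function('a')(V) = Mul(Rational(-1, 3), Add(Mul(5, 2), 1)) = Mul(Rational(-1, 3), Add(10, 1)) = Mul(Rational(-1, 3), 11) = Rational(-11, 3))
Function('S')(L) = Mul(2, Pow(L, 2)) (Function('S')(L) = Mul(Pow(L, 2), 2) = Mul(2, Pow(L, 2)))
Pow(Add(Function('a')(-7), Function('S')(-65)), Rational(1, 2)) = Pow(Add(Rational(-11, 3), Mul(2, Pow(-65, 2))), Rational(1, 2)) = Pow(Add(Rational(-11, 3), Mul(2, 4225)), Rational(1, 2)) = Pow(Add(Rational(-11, 3), 8450), Rational(1, 2)) = Pow(Rational(25339, 3), Rational(1, 2)) = Mul(Rational(1, 3), Pow(76017, Rational(1, 2)))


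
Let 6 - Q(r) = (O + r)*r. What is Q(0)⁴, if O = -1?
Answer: 1296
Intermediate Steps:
Q(r) = 6 - r*(-1 + r) (Q(r) = 6 - (-1 + r)*r = 6 - r*(-1 + r))
Q(0)⁴ = (6 + 0 - 1*0²)⁴ = (6 + 0 - 1*0)⁴ = (6 + 0 + 0)⁴ = 6⁴ = 1296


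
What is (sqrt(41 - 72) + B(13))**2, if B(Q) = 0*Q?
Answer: -31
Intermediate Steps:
B(Q) = 0
(sqrt(41 - 72) + B(13))**2 = (sqrt(41 - 72) + 0)**2 = (sqrt(-31) + 0)**2 = (I*sqrt(31) + 0)**2 = (I*sqrt(31))**2 = -31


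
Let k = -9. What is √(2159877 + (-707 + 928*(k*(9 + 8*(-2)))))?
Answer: √2217634 ≈ 1489.2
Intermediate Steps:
√(2159877 + (-707 + 928*(k*(9 + 8*(-2))))) = √(2159877 + (-707 + 928*(-9*(9 + 8*(-2))))) = √(2159877 + (-707 + 928*(-9*(9 - 16)))) = √(2159877 + (-707 + 928*(-9*(-7)))) = √(2159877 + (-707 + 928*63)) = √(2159877 + (-707 + 58464)) = √(2159877 + 57757) = √2217634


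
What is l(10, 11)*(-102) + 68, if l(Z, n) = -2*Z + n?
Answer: 986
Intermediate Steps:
l(Z, n) = n - 2*Z
l(10, 11)*(-102) + 68 = (11 - 2*10)*(-102) + 68 = (11 - 20)*(-102) + 68 = -9*(-102) + 68 = 918 + 68 = 986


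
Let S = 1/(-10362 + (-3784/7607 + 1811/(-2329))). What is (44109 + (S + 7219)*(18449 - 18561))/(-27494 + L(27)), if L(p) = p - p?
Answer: 140349669894293145/5047982688328306 ≈ 27.803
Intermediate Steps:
L(p) = 0
S = -17716703/183603065699 (S = 1/(-10362 + (-3784*1/7607 + 1811*(-1/2329))) = 1/(-10362 + (-3784/7607 - 1811/2329)) = 1/(-10362 - 22589213/17716703) = 1/(-183603065699/17716703) = -17716703/183603065699 ≈ -9.6495e-5)
(44109 + (S + 7219)*(18449 - 18561))/(-27494 + L(27)) = (44109 + (-17716703/183603065699 + 7219)*(18449 - 18561))/(-27494 + 0) = (44109 + (1325430513564378/183603065699)*(-112))/(-27494) = (44109 - 148448217519210336/183603065699)*(-1/27494) = -140349669894293145/183603065699*(-1/27494) = 140349669894293145/5047982688328306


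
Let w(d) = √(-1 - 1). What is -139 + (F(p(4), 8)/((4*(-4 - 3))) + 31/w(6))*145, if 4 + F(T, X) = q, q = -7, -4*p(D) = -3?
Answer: -2297/28 - 4495*I*√2/2 ≈ -82.036 - 3178.4*I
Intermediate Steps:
p(D) = ¾ (p(D) = -¼*(-3) = ¾)
F(T, X) = -11 (F(T, X) = -4 - 7 = -11)
w(d) = I*√2 (w(d) = √(-2) = I*√2)
-139 + (F(p(4), 8)/((4*(-4 - 3))) + 31/w(6))*145 = -139 + (-11*1/(4*(-4 - 3)) + 31/((I*√2)))*145 = -139 + (-11/(4*(-7)) + 31*(-I*√2/2))*145 = -139 + (-11/(-28) - 31*I*√2/2)*145 = -139 + (-11*(-1/28) - 31*I*√2/2)*145 = -139 + (11/28 - 31*I*√2/2)*145 = -139 + (1595/28 - 4495*I*√2/2) = -2297/28 - 4495*I*√2/2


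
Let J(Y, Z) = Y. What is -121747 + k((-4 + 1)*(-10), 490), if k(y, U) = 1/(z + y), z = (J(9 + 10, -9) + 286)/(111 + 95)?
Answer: -789529089/6485 ≈ -1.2175e+5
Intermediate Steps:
z = 305/206 (z = ((9 + 10) + 286)/(111 + 95) = (19 + 286)/206 = 305*(1/206) = 305/206 ≈ 1.4806)
k(y, U) = 1/(305/206 + y)
-121747 + k((-4 + 1)*(-10), 490) = -121747 + 206/(305 + 206*((-4 + 1)*(-10))) = -121747 + 206/(305 + 206*(-3*(-10))) = -121747 + 206/(305 + 206*30) = -121747 + 206/(305 + 6180) = -121747 + 206/6485 = -789529089/6485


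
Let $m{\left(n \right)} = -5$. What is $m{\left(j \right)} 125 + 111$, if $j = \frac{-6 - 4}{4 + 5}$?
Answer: $-514$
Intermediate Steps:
$j = - \frac{10}{9} \approx -1.1111$
$m{\left(j \right)} 125 + 111 = \left(-5\right) 125 + 111 = -625 + 111 = -514$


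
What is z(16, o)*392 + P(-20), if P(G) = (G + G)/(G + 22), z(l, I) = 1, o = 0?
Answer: 372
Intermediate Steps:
P(G) = 2*G/(22 + G) (P(G) = (2*G)/(22 + G) = 2*G/(22 + G))
z(16, o)*392 + P(-20) = 1*392 + 2*(-20)/(22 - 20) = 392 + 2*(-20)/2 = 392 + 2*(-20)*(½) = 392 - 20 = 372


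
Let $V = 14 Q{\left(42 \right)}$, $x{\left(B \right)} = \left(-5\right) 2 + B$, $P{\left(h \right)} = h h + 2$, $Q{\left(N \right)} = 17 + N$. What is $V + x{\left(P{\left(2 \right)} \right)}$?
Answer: $822$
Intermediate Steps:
$P{\left(h \right)} = 2 + h^{2}$ ($P{\left(h \right)} = h^{2} + 2 = 2 + h^{2}$)
$x{\left(B \right)} = -10 + B$
$V = 826$ ($V = 14 \left(17 + 42\right) = 14 \cdot 59 = 826$)
$V + x{\left(P{\left(2 \right)} \right)} = 826 - \left(8 - 4\right) = 826 + \left(-10 + \left(2 + 4\right)\right) = 826 + \left(-10 + 6\right) = 826 - 4 = 822$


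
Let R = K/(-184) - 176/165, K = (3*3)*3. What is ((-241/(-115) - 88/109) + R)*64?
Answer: 36056/7521 ≈ 4.7940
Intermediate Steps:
K = 27 (K = 9*3 = 27)
R = -3349/2760 (R = 27/(-184) - 176/165 = 27*(-1/184) - 176*1/165 = -27/184 - 16/15 = -3349/2760 ≈ -1.2134)
((-241/(-115) - 88/109) + R)*64 = ((-241/(-115) - 88/109) - 3349/2760)*64 = ((-241*(-1/115) - 88*1/109) - 3349/2760)*64 = ((241/115 - 88/109) - 3349/2760)*64 = (16149/12535 - 3349/2760)*64 = (4507/60168)*64 = 36056/7521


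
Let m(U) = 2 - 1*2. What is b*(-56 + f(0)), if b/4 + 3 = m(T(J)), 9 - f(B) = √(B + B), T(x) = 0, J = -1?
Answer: 564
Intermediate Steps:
f(B) = 9 - √2*√B (f(B) = 9 - √(B + B) = 9 - √(2*B) = 9 - √2*√B)
m(U) = 0 (m(U) = 2 - 2 = 0)
b = -12 (b = -12 + 4*0 = -12 + 0 = -12)
b*(-56 + f(0)) = -12*(-56 + (9 - √2*√0)) = -12*(-56 + (9 - 1*√2*0)) = -12*(-56 + (9 + 0)) = -12*(-56 + 9) = -12*(-47) = 564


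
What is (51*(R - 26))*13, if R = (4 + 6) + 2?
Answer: -9282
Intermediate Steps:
R = 12 (R = 10 + 2 = 12)
(51*(R - 26))*13 = (51*(12 - 26))*13 = (51*(-14))*13 = -714*13 = -9282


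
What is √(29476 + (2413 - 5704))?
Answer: √26185 ≈ 161.82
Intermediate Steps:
√(29476 + (2413 - 5704)) = √(29476 - 3291) = √26185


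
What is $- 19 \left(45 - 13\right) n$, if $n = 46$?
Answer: $-27968$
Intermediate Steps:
$- 19 \left(45 - 13\right) n = - 19 \left(45 - 13\right) 46 = \left(-19\right) 32 \cdot 46 = \left(-608\right) 46 = -27968$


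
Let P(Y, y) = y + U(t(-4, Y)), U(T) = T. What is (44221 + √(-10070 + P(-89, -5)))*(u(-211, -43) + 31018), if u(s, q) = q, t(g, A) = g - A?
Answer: 1369745475 + 92925*I*√1110 ≈ 1.3697e+9 + 3.096e+6*I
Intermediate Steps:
P(Y, y) = -4 + y - Y (P(Y, y) = y + (-4 - Y) = -4 + y - Y)
(44221 + √(-10070 + P(-89, -5)))*(u(-211, -43) + 31018) = (44221 + √(-10070 + (-4 - 5 - 1*(-89))))*(-43 + 31018) = (44221 + √(-10070 + (-4 - 5 + 89)))*30975 = (44221 + √(-10070 + 80))*30975 = (44221 + √(-9990))*30975 = (44221 + 3*I*√1110)*30975 = 1369745475 + 92925*I*√1110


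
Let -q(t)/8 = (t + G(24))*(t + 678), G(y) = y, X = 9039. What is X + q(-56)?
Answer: 168271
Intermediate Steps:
q(t) = -8*(24 + t)*(678 + t) (q(t) = -8*(t + 24)*(t + 678) = -8*(24 + t)*(678 + t))
X + q(-56) = 9039 + (-130176 - 5616*(-56) - 8*(-56)**2) = 9039 + (-130176 + 314496 - 8*3136) = 9039 + (-130176 + 314496 - 25088) = 9039 + 159232 = 168271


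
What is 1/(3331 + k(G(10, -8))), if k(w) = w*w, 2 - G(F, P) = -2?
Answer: 1/3347 ≈ 0.00029877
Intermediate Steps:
G(F, P) = 4 (G(F, P) = 2 - 1*(-2) = 2 + 2 = 4)
k(w) = w**2
1/(3331 + k(G(10, -8))) = 1/(3331 + 4**2) = 1/(3331 + 16) = 1/3347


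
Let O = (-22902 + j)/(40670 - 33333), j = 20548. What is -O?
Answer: 214/667 ≈ 0.32084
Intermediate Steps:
O = -214/667 (O = (-22902 + 20548)/(40670 - 33333) = -2354/7337 = -2354*1/7337 = -214/667 ≈ -0.32084)
-O = -1*(-214/667) = 214/667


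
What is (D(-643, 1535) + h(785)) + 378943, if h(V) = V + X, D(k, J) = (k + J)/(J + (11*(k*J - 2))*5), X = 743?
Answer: 10326715346229/27141925 ≈ 3.8047e+5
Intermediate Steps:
D(k, J) = (J + k)/(-110 + J + 55*J*k) (D(k, J) = (J + k)/(J + (11*(J*k - 2))*5) = (J + k)/(J + (11*(-2 + J*k))*5) = (J + k)/(J + (-22 + 11*J*k)*5) = (J + k)/(J + (-110 + 55*J*k)) = (J + k)/(-110 + J + 55*J*k))
h(V) = 743 + V (h(V) = V + 743 = 743 + V)
(D(-643, 1535) + h(785)) + 378943 = ((1535 - 643)/(-110 + 1535 + 55*1535*(-643)) + (743 + 785)) + 378943 = (892/(-110 + 1535 - 54285275) + 1528) + 378943 = (892/(-54283850) + 1528) + 378943 = (-1/54283850*892 + 1528) + 378943 = (-446/27141925 + 1528) + 378943 = 41472860954/27141925 + 378943 = 10326715346229/27141925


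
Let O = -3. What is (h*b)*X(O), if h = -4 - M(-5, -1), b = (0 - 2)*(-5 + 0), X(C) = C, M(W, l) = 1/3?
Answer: 130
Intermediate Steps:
M(W, l) = ⅓
b = 10 (b = -2*(-5) = 10)
h = -13/3 (h = -4 - 1*⅓ = -4 - ⅓ = -13/3 ≈ -4.3333)
(h*b)*X(O) = -13/3*10*(-3) = -130/3*(-3) = 130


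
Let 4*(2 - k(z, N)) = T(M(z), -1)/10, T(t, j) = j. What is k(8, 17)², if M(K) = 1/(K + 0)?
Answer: 6561/1600 ≈ 4.1006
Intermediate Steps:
M(K) = 1/K
k(z, N) = 81/40 (k(z, N) = 2 - (-1)/(4*10) = 2 - ¼*(-⅒) = 2 + 1/40 = 81/40)
k(8, 17)² = (81/40)² = 6561/1600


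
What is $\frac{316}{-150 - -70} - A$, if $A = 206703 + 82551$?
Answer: $- \frac{5785159}{20} \approx -2.8926 \cdot 10^{5}$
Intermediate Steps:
$A = 289254$
$\frac{316}{-150 - -70} - A = \frac{316}{-150 - -70} - 289254 = \frac{316}{-150 + 70} - 289254 = \frac{316}{-80} - 289254 = 316 \left(- \frac{1}{80}\right) - 289254 = - \frac{79}{20} - 289254 = - \frac{5785159}{20}$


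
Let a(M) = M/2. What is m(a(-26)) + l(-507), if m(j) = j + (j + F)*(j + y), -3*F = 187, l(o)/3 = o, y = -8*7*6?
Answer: 74272/3 ≈ 24757.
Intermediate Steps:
y = -336 (y = -56*6 = -336)
l(o) = 3*o
F = -187/3 (F = -⅓*187 = -187/3 ≈ -62.333)
a(M) = M/2 (a(M) = M*(½) = M/2)
m(j) = j + (-336 + j)*(-187/3 + j) (m(j) = j + (j - 187/3)*(j - 336) = j + (-187/3 + j)*(-336 + j) = j + (-336 + j)*(-187/3 + j))
m(a(-26)) + l(-507) = (20944 + ((½)*(-26))² - 596*(-26)/3) + 3*(-507) = (20944 + (-13)² - 1192/3*(-13)) - 1521 = (20944 + 169 + 15496/3) - 1521 = 78835/3 - 1521 = 74272/3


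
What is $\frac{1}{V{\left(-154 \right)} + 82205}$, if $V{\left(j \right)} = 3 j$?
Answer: $\frac{1}{81743} \approx 1.2233 \cdot 10^{-5}$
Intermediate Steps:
$\frac{1}{V{\left(-154 \right)} + 82205} = \frac{1}{3 \left(-154\right) + 82205} = \frac{1}{-462 + 82205} = \frac{1}{81743}$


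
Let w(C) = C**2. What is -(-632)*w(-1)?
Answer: 632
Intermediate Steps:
-(-632)*w(-1) = -(-632)*(-1)**2 = -(-632) = -316*(-2) = 632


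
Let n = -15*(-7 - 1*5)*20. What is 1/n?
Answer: 1/3600 ≈ 0.00027778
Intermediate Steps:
n = 3600 (n = -15*(-7 - 5)*20 = -15*(-12)*20 = 180*20 = 3600)
1/n = 1/3600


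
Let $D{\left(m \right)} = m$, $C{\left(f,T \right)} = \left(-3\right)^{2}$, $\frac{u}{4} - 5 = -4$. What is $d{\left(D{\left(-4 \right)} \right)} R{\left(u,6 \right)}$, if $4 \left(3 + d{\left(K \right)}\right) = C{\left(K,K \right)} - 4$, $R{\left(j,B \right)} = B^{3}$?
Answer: $-378$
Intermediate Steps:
$u = 4$ ($u = 20 + 4 \left(-4\right) = 20 - 16 = 4$)
$C{\left(f,T \right)} = 9$
$d{\left(K \right)} = - \frac{7}{4}$ ($d{\left(K \right)} = -3 + \frac{9 - 4}{4} = -3 + \frac{1}{4} \cdot 5 = -3 + \frac{5}{4} = - \frac{7}{4}$)
$d{\left(D{\left(-4 \right)} \right)} R{\left(u,6 \right)} = - \frac{7 \cdot 6^{3}}{4} = \left(- \frac{7}{4}\right) 216 = -378$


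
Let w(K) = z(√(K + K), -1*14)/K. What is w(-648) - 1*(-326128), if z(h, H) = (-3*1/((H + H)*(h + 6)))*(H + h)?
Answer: 218938857883/671328 - 5*I/55944 ≈ 3.2613e+5 - 8.9375e-5*I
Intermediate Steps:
z(h, H) = -3*(H + h)/(2*H*(6 + h)) (z(h, H) = (-3*1/(2*H*(6 + h)))*(H + h) = (-3/(2*H*(6 + h)))*(H + h) = -3*(H + h)/(2*H*(6 + h)))
w(K) = -3*(14 - √2*√K)/(28*K*(6 + √2*√K)) (w(K) = (3*(-(-1)*14 - √(K + K))/(2*((-1*14))*(6 + √(K + K))))/K = ((3/2)*(-1*(-14) - √(2*K))/(-14*(6 + √(2*K))))/K = ((3/2)*(-1/14)*(14 - √2*√K)/(6 + √2*√K))/K = (-3*(14 - √2*√K)/(28*(6 + √2*√K)))/K = -3*(14 - √2*√K)/(28*K*(6 + √2*√K)))
w(-648) - 1*(-326128) = (3/28)*(-14 + √2*√(-648))/(-648*(6 + √2*√(-648))) - 1*(-326128) = (3/28)*(-1/648)*(-14 + √2*(18*I*√2))/(6 + √2*(18*I*√2)) + 326128 = (3/28)*(-1/648)*(-14 + 36*I)/(6 + 36*I) + 326128 = (3/28)*(-1/648)*((6 - 36*I)/1332)*(-14 + 36*I) + 326128 = -(-14 + 36*I)*(6 - 36*I)/8055936 + 326128 = 326128 - (-14 + 36*I)*(6 - 36*I)/8055936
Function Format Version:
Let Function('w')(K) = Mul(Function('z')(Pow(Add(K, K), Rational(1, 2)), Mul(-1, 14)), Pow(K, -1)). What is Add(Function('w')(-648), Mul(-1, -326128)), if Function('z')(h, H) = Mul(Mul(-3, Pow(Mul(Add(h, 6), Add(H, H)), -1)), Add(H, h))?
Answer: Add(Rational(218938857883, 671328), Mul(Rational(-5, 55944), I)) ≈ Add(3.2613e+5, Mul(-8.9375e-5, I))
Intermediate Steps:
Function('z')(h, H) = Mul(Rational(-3, 2), Pow(H, -1), Pow(Add(6, h), -1), Add(H, h)) (Function('z')(h, H) = Mul(Mul(-3, Pow(Mul(Add(6, h), Mul(2, H)), -1)), Add(H, h)) = Mul(Mul(-3, Pow(Mul(2, H, Add(6, h)), -1)), Add(H, h)) = Mul(Mul(-3, Mul(Rational(1, 2), Pow(H, -1), Pow(Add(6, h), -1))), Add(H, h)) = Mul(Mul(Rational(-3, 2), Pow(H, -1), Pow(Add(6, h), -1)), Add(H, h)) = Mul(Rational(-3, 2), Pow(H, -1), Pow(Add(6, h), -1), Add(H, h)))
Function('w')(K) = Mul(Rational(-3, 28), Pow(K, -1), Pow(Add(6, Mul(Pow(2, Rational(1, 2)), Pow(K, Rational(1, 2)))), -1), Add(14, Mul(-1, Pow(2, Rational(1, 2)), Pow(K, Rational(1, 2))))) (Function('w')(K) = Mul(Mul(Rational(3, 2), Pow(Mul(-1, 14), -1), Pow(Add(6, Pow(Add(K, K), Rational(1, 2))), -1), Add(Mul(-1, Mul(-1, 14)), Mul(-1, Pow(Add(K, K), Rational(1, 2))))), Pow(K, -1)) = Mul(Mul(Rational(3, 2), Pow(-14, -1), Pow(Add(6, Pow(Mul(2, K), Rational(1, 2))), -1), Add(Mul(-1, -14), Mul(-1, Pow(Mul(2, K), Rational(1, 2))))), Pow(K, -1)) = Mul(Mul(Rational(3, 2), Rational(-1, 14), Pow(Add(6, Mul(Pow(2, Rational(1, 2)), Pow(K, Rational(1, 2)))), -1), Add(14, Mul(-1, Mul(Pow(2, Rational(1, 2)), Pow(K, Rational(1, 2)))))), Pow(K, -1)) = Mul(Mul(Rational(3, 2), Rational(-1, 14), Pow(Add(6, Mul(Pow(2, Rational(1, 2)), Pow(K, Rational(1, 2)))), -1), Add(14, Mul(-1, Pow(2, Rational(1, 2)), Pow(K, Rational(1, 2))))), Pow(K, -1)) = Mul(Mul(Rational(-3, 28), Pow(Add(6, Mul(Pow(2, Rational(1, 2)), Pow(K, Rational(1, 2)))), -1), Add(14, Mul(-1, Pow(2, Rational(1, 2)), Pow(K, Rational(1, 2))))), Pow(K, -1)) = Mul(Rational(-3, 28), Pow(K, -1), Pow(Add(6, Mul(Pow(2, Rational(1, 2)), Pow(K, Rational(1, 2)))), -1), Add(14, Mul(-1, Pow(2, Rational(1, 2)), Pow(K, Rational(1, 2))))))
Add(Function('w')(-648), Mul(-1, -326128)) = Add(Mul(Rational(3, 28), Pow(-648, -1), Pow(Add(6, Mul(Pow(2, Rational(1, 2)), Pow(-648, Rational(1, 2)))), -1), Add(-14, Mul(Pow(2, Rational(1, 2)), Pow(-648, Rational(1, 2))))), Mul(-1, -326128)) = Add(Mul(Rational(3, 28), Rational(-1, 648), Pow(Add(6, Mul(Pow(2, Rational(1, 2)), Mul(18, I, Pow(2, Rational(1, 2))))), -1), Add(-14, Mul(Pow(2, Rational(1, 2)), Mul(18, I, Pow(2, Rational(1, 2)))))), 326128) = Add(Mul(Rational(3, 28), Rational(-1, 648), Pow(Add(6, Mul(36, I)), -1), Add(-14, Mul(36, I))), 326128) = Add(Mul(Rational(3, 28), Rational(-1, 648), Mul(Rational(1, 1332), Add(6, Mul(-36, I))), Add(-14, Mul(36, I))), 326128) = Add(Mul(Rational(-1, 8055936), Add(-14, Mul(36, I)), Add(6, Mul(-36, I))), 326128) = Add(326128, Mul(Rational(-1, 8055936), Add(-14, Mul(36, I)), Add(6, Mul(-36, I))))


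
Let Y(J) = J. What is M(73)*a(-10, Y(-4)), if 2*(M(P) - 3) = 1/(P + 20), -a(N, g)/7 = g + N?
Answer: 27391/93 ≈ 294.53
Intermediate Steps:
a(N, g) = -7*N - 7*g (a(N, g) = -7*(g + N) = -7*(N + g) = -7*N - 7*g)
M(P) = 3 + 1/(2*(20 + P)) (M(P) = 3 + 1/(2*(P + 20)) = 3 + 1/(2*(20 + P)))
M(73)*a(-10, Y(-4)) = ((121 + 6*73)/(2*(20 + 73)))*(-7*(-10) - 7*(-4)) = ((½)*(121 + 438)/93)*(70 + 28) = ((½)*(1/93)*559)*98 = (559/186)*98 = 27391/93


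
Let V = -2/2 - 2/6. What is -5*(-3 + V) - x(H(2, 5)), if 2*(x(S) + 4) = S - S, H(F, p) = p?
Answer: 77/3 ≈ 25.667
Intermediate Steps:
V = -4/3 (V = -2*1/2 - 2*1/6 = -1 - 1/3 = -4/3 ≈ -1.3333)
x(S) = -4 (x(S) = -4 + (S - S)/2 = -4 + (1/2)*0 = -4 + 0 = -4)
-5*(-3 + V) - x(H(2, 5)) = -5*(-3 - 4/3) - 1*(-4) = -5*(-13/3) + 4 = 65/3 + 4 = 77/3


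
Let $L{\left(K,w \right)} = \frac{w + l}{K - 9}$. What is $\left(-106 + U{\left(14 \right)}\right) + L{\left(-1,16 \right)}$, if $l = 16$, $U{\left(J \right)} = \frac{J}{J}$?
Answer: $- \frac{541}{5} \approx -108.2$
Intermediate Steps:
$U{\left(J \right)} = 1$
$L{\left(K,w \right)} = \frac{16 + w}{-9 + K}$ ($L{\left(K,w \right)} = \frac{w + 16}{K - 9} = \frac{16 + w}{-9 + K}$)
$\left(-106 + U{\left(14 \right)}\right) + L{\left(-1,16 \right)} = \left(-106 + 1\right) + \frac{16 + 16}{-9 - 1} = -105 + \frac{1}{-10} \cdot 32 = -105 - \frac{16}{5} = - \frac{541}{5}$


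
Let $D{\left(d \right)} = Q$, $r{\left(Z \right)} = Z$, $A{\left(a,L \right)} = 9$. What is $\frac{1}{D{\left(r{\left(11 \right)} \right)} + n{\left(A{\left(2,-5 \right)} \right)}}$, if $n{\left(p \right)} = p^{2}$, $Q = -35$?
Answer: $\frac{1}{46} \approx 0.021739$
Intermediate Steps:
$D{\left(d \right)} = -35$
$\frac{1}{D{\left(r{\left(11 \right)} \right)} + n{\left(A{\left(2,-5 \right)} \right)}} = \frac{1}{-35 + 9^{2}} = \frac{1}{-35 + 81} = \frac{1}{46}$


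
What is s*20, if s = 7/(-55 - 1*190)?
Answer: -4/7 ≈ -0.57143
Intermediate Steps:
s = -1/35 (s = 7/(-55 - 190) = 7/(-245) = 7*(-1/245) = -1/35 ≈ -0.028571)
s*20 = -1/35*20 = -4/7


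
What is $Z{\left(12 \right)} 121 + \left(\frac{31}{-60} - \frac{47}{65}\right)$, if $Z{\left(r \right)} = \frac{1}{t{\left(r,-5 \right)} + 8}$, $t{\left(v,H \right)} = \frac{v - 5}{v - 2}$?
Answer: $\frac{95519}{7540} \approx 12.668$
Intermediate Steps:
$t{\left(v,H \right)} = \frac{-5 + v}{-2 + v}$
$Z{\left(r \right)} = \frac{1}{8 + \frac{-5 + r}{-2 + r}}$ ($Z{\left(r \right)} = \frac{1}{\frac{-5 + r}{-2 + r} + 8} = \frac{1}{8 + \frac{-5 + r}{-2 + r}}$)
$Z{\left(12 \right)} 121 + \left(\frac{31}{-60} - \frac{47}{65}\right) = \frac{-2 + 12}{3 \left(-7 + 3 \cdot 12\right)} 121 + \left(\frac{31}{-60} - \frac{47}{65}\right) = \frac{1}{3} \frac{1}{-7 + 36} \cdot 10 \cdot 121 + \left(31 \left(- \frac{1}{60}\right) - \frac{47}{65}\right) = \frac{1}{3} \cdot \frac{1}{29} \cdot 10 \cdot 121 - \frac{967}{780} = \frac{10}{87} \cdot 121 - \frac{967}{780} = \frac{1210}{87} - \frac{967}{780} = \frac{95519}{7540}$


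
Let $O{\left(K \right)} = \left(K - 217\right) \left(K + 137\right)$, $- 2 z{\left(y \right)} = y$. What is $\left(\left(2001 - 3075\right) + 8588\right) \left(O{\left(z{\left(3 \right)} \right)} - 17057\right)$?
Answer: $- \frac{701262835}{2} \approx -3.5063 \cdot 10^{8}$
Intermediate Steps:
$z{\left(y \right)} = - \frac{y}{2}$
$O{\left(K \right)} = \left(-217 + K\right) \left(137 + K\right)$
$\left(\left(2001 - 3075\right) + 8588\right) \left(O{\left(z{\left(3 \right)} \right)} - 17057\right) = \left(\left(2001 - 3075\right) + 8588\right) \left(\left(-29729 + \left(\left(- \frac{1}{2}\right) 3\right)^{2} - 80 \left(\left(- \frac{1}{2}\right) 3\right)\right) - 17057\right) = \left(\left(2001 - 3075\right) + 8588\right) \left(\left(-29729 + \left(- \frac{3}{2}\right)^{2} - -120\right) - 17057\right) = \left(-1074 + 8588\right) \left(\left(-29729 + \frac{9}{4} + 120\right) - 17057\right) = 7514 \left(- \frac{118427}{4} - 17057\right) = 7514 \left(- \frac{186655}{4}\right) = - \frac{701262835}{2}$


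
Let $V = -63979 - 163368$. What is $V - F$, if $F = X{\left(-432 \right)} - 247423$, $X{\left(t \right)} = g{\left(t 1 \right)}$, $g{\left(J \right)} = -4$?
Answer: $20080$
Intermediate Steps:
$X{\left(t \right)} = -4$
$V = -227347$
$F = -247427$ ($F = -4 - 247423 = -247427$)
$V - F = -227347 - -247427 = -227347 + 247427 = 20080$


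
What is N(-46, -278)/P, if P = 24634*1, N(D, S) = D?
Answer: -23/12317 ≈ -0.0018673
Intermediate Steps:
P = 24634
N(-46, -278)/P = -46/24634 = -46*1/24634 = -23/12317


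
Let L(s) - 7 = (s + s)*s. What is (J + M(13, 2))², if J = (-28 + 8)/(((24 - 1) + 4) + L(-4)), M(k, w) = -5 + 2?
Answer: 11881/1089 ≈ 10.910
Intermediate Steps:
M(k, w) = -3
L(s) = 7 + 2*s² (L(s) = 7 + (s + s)*s = 7 + (2*s)*s = 7 + 2*s²)
J = -10/33 (J = (-28 + 8)/(((24 - 1) + 4) + (7 + 2*(-4)²)) = -20/((23 + 4) + (7 + 2*16)) = -20/(27 + (7 + 32)) = -20/(27 + 39) = -20/66 = -20*1/66 = -10/33 ≈ -0.30303)
(J + M(13, 2))² = (-10/33 - 3)² = (-109/33)² = 11881/1089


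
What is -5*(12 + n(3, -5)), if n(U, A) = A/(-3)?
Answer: -205/3 ≈ -68.333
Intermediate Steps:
n(U, A) = -A/3 (n(U, A) = A*(-1/3) = -A/3)
-5*(12 + n(3, -5)) = -5*(12 - 1/3*(-5)) = -5*(12 + 5/3) = -5*41/3 = -205/3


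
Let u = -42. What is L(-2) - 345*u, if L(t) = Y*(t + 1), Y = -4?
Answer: 14494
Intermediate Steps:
L(t) = -4 - 4*t (L(t) = -4*(t + 1) = -4*(1 + t) = -4 - 4*t)
L(-2) - 345*u = (-4 - 4*(-2)) - 345*(-42) = (-4 + 8) + 14490 = 4 + 14490 = 14494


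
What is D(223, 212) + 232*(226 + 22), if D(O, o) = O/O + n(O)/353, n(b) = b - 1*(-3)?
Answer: 20310787/353 ≈ 57538.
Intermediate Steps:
n(b) = 3 + b (n(b) = b + 3 = 3 + b)
D(O, o) = 356/353 + O/353 (D(O, o) = O/O + (3 + O)/353 = 1 + (3 + O)*(1/353) = 1 + (3/353 + O/353) = 356/353 + O/353)
D(223, 212) + 232*(226 + 22) = (356/353 + (1/353)*223) + 232*(226 + 22) = (356/353 + 223/353) + 232*248 = 579/353 + 57536 = 20310787/353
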